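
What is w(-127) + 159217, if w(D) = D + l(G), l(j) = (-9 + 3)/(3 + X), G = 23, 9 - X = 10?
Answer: 159087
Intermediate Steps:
X = -1 (X = 9 - 1*10 = 9 - 10 = -1)
l(j) = -3 (l(j) = (-9 + 3)/(3 - 1) = -6/2 = -6*½ = -3)
w(D) = -3 + D (w(D) = D - 3 = -3 + D)
w(-127) + 159217 = (-3 - 127) + 159217 = -130 + 159217 = 159087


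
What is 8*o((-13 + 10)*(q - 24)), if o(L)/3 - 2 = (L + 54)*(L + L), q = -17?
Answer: 1045056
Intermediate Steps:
o(L) = 6 + 6*L*(54 + L) (o(L) = 6 + 3*((L + 54)*(L + L)) = 6 + 3*((54 + L)*(2*L)) = 6 + 3*(2*L*(54 + L)) = 6 + 6*L*(54 + L))
8*o((-13 + 10)*(q - 24)) = 8*(6 + 6*((-13 + 10)*(-17 - 24))**2 + 324*((-13 + 10)*(-17 - 24))) = 8*(6 + 6*(-3*(-41))**2 + 324*(-3*(-41))) = 8*(6 + 6*123**2 + 324*123) = 8*(6 + 6*15129 + 39852) = 8*(6 + 90774 + 39852) = 8*130632 = 1045056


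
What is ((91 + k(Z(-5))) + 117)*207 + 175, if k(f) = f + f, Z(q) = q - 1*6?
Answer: 38677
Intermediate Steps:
Z(q) = -6 + q (Z(q) = q - 6 = -6 + q)
k(f) = 2*f
((91 + k(Z(-5))) + 117)*207 + 175 = ((91 + 2*(-6 - 5)) + 117)*207 + 175 = ((91 + 2*(-11)) + 117)*207 + 175 = ((91 - 22) + 117)*207 + 175 = (69 + 117)*207 + 175 = 186*207 + 175 = 38502 + 175 = 38677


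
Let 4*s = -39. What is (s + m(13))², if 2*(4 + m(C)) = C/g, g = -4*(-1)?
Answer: 9409/64 ≈ 147.02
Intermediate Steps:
g = 4
m(C) = -4 + C/8 (m(C) = -4 + (C/4)/2 = -4 + C/8)
s = -39/4 (s = (¼)*(-39) = -39/4 ≈ -9.7500)
(s + m(13))² = (-39/4 + (-4 + (⅛)*13))² = (-39/4 + (-4 + 13/8))² = (-39/4 - 19/8)² = (-97/8)² = 9409/64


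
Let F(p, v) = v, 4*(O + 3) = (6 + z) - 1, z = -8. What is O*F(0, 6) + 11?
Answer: -23/2 ≈ -11.500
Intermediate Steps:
O = -15/4 (O = -3 + ((6 - 8) - 1)/4 = -3 + (-2 - 1)/4 = -3 + (¼)*(-3) = -3 - ¾ = -15/4 ≈ -3.7500)
O*F(0, 6) + 11 = -15/4*6 + 11 = -45/2 + 11 = -23/2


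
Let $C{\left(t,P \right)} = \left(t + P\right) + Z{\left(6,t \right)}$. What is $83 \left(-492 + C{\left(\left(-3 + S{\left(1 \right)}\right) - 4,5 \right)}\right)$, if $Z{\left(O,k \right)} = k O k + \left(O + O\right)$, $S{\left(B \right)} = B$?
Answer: $-21995$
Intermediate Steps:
$Z{\left(O,k \right)} = 2 O + O k^{2}$ ($Z{\left(O,k \right)} = O k k + 2 O = O k^{2} + 2 O = 2 O + O k^{2}$)
$C{\left(t,P \right)} = 12 + P + t + 6 t^{2}$ ($C{\left(t,P \right)} = \left(t + P\right) + 6 \left(2 + t^{2}\right) = \left(P + t\right) + \left(12 + 6 t^{2}\right) = 12 + P + t + 6 t^{2}$)
$83 \left(-492 + C{\left(\left(-3 + S{\left(1 \right)}\right) - 4,5 \right)}\right) = 83 \left(-492 + \left(12 + 5 + \left(\left(-3 + 1\right) - 4\right) + 6 \left(\left(-3 + 1\right) - 4\right)^{2}\right)\right) = 83 \left(-492 + \left(12 + 5 - 6 + 6 \left(-2 - 4\right)^{2}\right)\right) = 83 \left(-492 + \left(12 + 5 - 6 + 6 \left(-6\right)^{2}\right)\right) = 83 \left(-492 + \left(12 + 5 - 6 + 6 \cdot 36\right)\right) = 83 \left(-492 + \left(12 + 5 - 6 + 216\right)\right) = 83 \left(-492 + 227\right) = 83 \left(-265\right) = -21995$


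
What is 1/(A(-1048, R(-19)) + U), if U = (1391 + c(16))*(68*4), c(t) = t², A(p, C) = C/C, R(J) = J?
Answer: 1/447985 ≈ 2.2322e-6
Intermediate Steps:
A(p, C) = 1
U = 447984 (U = (1391 + 16²)*(68*4) = (1391 + 256)*272 = 1647*272 = 447984)
1/(A(-1048, R(-19)) + U) = 1/(1 + 447984) = 1/447985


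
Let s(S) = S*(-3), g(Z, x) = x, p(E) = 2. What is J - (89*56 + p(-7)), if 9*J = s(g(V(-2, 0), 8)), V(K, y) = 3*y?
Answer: -14966/3 ≈ -4988.7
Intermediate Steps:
s(S) = -3*S
J = -8/3 (J = (-3*8)/9 = (⅑)*(-24) = -8/3 ≈ -2.6667)
J - (89*56 + p(-7)) = -8/3 - (89*56 + 2) = -8/3 - (4984 + 2) = -8/3 - 1*4986 = -8/3 - 4986 = -14966/3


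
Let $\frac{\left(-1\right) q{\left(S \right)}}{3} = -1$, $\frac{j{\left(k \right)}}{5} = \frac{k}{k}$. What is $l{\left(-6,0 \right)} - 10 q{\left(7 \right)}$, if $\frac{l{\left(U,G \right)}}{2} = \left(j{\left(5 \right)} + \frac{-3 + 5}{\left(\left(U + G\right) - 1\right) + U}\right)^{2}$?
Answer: $\frac{2868}{169} \approx 16.97$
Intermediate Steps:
$j{\left(k \right)} = 5$ ($j{\left(k \right)} = 5 \frac{k}{k} = 5 \cdot 1 = 5$)
$l{\left(U,G \right)} = 2 \left(5 + \frac{2}{-1 + G + 2 U}\right)^{2}$ ($l{\left(U,G \right)} = 2 \left(5 + \frac{-3 + 5}{\left(\left(U + G\right) - 1\right) + U}\right)^{2} = 2 \left(5 + \frac{2}{\left(\left(G + U\right) - 1\right) + U}\right)^{2} = 2 \left(5 + \frac{2}{\left(-1 + G + U\right) + U}\right)^{2} = 2 \left(5 + \frac{2}{-1 + G + 2 U}\right)^{2}$)
$q{\left(S \right)} = 3$ ($q{\left(S \right)} = \left(-3\right) \left(-1\right) = 3$)
$l{\left(-6,0 \right)} - 10 q{\left(7 \right)} = \frac{2 \left(-3 + 5 \cdot 0 + 10 \left(-6\right)\right)^{2}}{\left(-1 + 0 + 2 \left(-6\right)\right)^{2}} - 30 = \frac{2 \left(-3 + 0 - 60\right)^{2}}{\left(-1 + 0 - 12\right)^{2}} - 30 = \frac{2 \left(-63\right)^{2}}{169} - 30 = 2 \cdot \frac{1}{169} \cdot 3969 - 30 = \frac{7938}{169} - 30 = \frac{2868}{169}$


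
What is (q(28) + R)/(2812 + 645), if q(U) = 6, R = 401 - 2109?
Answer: -1702/3457 ≈ -0.49233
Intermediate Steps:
R = -1708
(q(28) + R)/(2812 + 645) = (6 - 1708)/(2812 + 645) = -1702/3457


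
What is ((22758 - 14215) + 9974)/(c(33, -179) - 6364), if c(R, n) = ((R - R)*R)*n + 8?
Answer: -18517/6356 ≈ -2.9133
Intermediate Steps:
c(R, n) = 8 (c(R, n) = (0*R)*n + 8 = 0*n + 8 = 0 + 8 = 8)
((22758 - 14215) + 9974)/(c(33, -179) - 6364) = ((22758 - 14215) + 9974)/(8 - 6364) = (8543 + 9974)/(-6356) = 18517*(-1/6356) = -18517/6356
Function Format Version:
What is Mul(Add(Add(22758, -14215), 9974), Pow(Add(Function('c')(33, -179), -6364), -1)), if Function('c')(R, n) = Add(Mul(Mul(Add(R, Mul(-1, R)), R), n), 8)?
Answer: Rational(-18517, 6356) ≈ -2.9133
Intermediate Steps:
Function('c')(R, n) = 8 (Function('c')(R, n) = Add(Mul(Mul(0, R), n), 8) = Add(Mul(0, n), 8) = Add(0, 8) = 8)
Mul(Add(Add(22758, -14215), 9974), Pow(Add(Function('c')(33, -179), -6364), -1)) = Mul(Add(Add(22758, -14215), 9974), Pow(Add(8, -6364), -1)) = Mul(Add(8543, 9974), Pow(-6356, -1)) = Mul(18517, Rational(-1, 6356)) = Rational(-18517, 6356)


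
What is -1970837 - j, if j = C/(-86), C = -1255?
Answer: -169493237/86 ≈ -1.9709e+6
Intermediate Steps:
j = 1255/86 (j = -1255/(-86) = -1255*(-1/86) = 1255/86 ≈ 14.593)
-1970837 - j = -1970837 - 1*1255/86 = -1970837 - 1255/86 = -169493237/86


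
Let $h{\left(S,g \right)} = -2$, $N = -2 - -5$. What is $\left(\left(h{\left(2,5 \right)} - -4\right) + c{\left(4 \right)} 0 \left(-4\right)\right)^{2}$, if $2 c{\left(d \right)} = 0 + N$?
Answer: $4$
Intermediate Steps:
$N = 3$ ($N = -2 + 5 = 3$)
$c{\left(d \right)} = \frac{3}{2}$ ($c{\left(d \right)} = \frac{0 + 3}{2} = \frac{1}{2} \cdot 3 = \frac{3}{2}$)
$\left(\left(h{\left(2,5 \right)} - -4\right) + c{\left(4 \right)} 0 \left(-4\right)\right)^{2} = \left(\left(-2 - -4\right) + \frac{3}{2} \cdot 0 \left(-4\right)\right)^{2} = \left(\left(-2 + 4\right) + 0 \left(-4\right)\right)^{2} = \left(2 + 0\right)^{2} = 2^{2} = 4$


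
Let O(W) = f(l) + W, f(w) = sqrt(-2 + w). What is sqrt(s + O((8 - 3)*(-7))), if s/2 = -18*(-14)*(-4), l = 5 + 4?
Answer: sqrt(-2051 + sqrt(7)) ≈ 45.259*I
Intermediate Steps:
l = 9
s = -2016 (s = 2*(-18*(-14)*(-4)) = 2*(252*(-4)) = 2*(-1008) = -2016)
O(W) = W + sqrt(7) (O(W) = sqrt(-2 + 9) + W = sqrt(7) + W = W + sqrt(7))
sqrt(s + O((8 - 3)*(-7))) = sqrt(-2016 + ((8 - 3)*(-7) + sqrt(7))) = sqrt(-2016 + (5*(-7) + sqrt(7))) = sqrt(-2016 + (-35 + sqrt(7))) = sqrt(-2051 + sqrt(7))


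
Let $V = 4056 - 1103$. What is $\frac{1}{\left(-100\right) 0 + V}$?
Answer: $\frac{1}{2953} \approx 0.00033864$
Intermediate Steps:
$V = 2953$
$\frac{1}{\left(-100\right) 0 + V} = \frac{1}{\left(-100\right) 0 + 2953} = \frac{1}{0 + 2953} = \frac{1}{2953}$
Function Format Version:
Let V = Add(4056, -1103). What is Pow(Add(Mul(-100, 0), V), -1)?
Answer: Rational(1, 2953) ≈ 0.00033864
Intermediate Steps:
V = 2953
Pow(Add(Mul(-100, 0), V), -1) = Pow(Add(Mul(-100, 0), 2953), -1) = Pow(Add(0, 2953), -1) = Pow(2953, -1) = Rational(1, 2953)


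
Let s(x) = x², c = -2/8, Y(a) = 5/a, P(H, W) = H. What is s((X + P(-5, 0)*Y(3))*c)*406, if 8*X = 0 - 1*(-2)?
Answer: 1910027/1152 ≈ 1658.0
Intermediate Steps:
X = ¼ (X = (0 - 1*(-2))/8 = (0 + 2)/8 = (⅛)*2 = ¼ ≈ 0.25000)
c = -¼ (c = -2*⅛ = -¼ ≈ -0.25000)
s((X + P(-5, 0)*Y(3))*c)*406 = ((¼ - 25/3)*(-¼))²*406 = (-97/12*(-¼))²*406 = (97/48)²*406 = (9409/2304)*406 = 1910027/1152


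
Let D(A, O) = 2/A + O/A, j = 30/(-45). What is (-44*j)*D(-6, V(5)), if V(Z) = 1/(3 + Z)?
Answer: -187/18 ≈ -10.389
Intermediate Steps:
j = -⅔ (j = 30*(-1/45) = -⅔ ≈ -0.66667)
(-44*j)*D(-6, V(5)) = (-44*(-⅔))*((2 + 1/(3 + 5))/(-6)) = 88*(-(2 + 1/8)/6)/3 = 88*(-(2 + ⅛)/6)/3 = 88*(-⅙*17/8)/3 = (88/3)*(-17/48) = -187/18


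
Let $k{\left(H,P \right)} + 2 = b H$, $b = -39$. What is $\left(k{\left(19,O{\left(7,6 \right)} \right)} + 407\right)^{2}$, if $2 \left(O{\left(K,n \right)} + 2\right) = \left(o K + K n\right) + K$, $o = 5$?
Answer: $112896$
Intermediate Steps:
$O{\left(K,n \right)} = -2 + 3 K + \frac{K n}{2}$ ($O{\left(K,n \right)} = -2 + \frac{\left(5 K + K n\right) + K}{2} = -2 + \frac{6 K + K n}{2} = -2 + \left(3 K + \frac{K n}{2}\right) = -2 + 3 K + \frac{K n}{2}$)
$k{\left(H,P \right)} = -2 - 39 H$
$\left(k{\left(19,O{\left(7,6 \right)} \right)} + 407\right)^{2} = \left(\left(-2 - 741\right) + 407\right)^{2} = \left(-743 + 407\right)^{2} = \left(-336\right)^{2} = 112896$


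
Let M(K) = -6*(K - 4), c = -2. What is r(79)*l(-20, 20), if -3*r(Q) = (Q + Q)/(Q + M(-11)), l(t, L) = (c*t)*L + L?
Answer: -129560/507 ≈ -255.54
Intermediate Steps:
l(t, L) = L - 2*L*t (l(t, L) = (-2*t)*L + L = -2*L*t + L = L - 2*L*t)
M(K) = 24 - 6*K (M(K) = -6*(-4 + K) = 24 - 6*K)
r(Q) = -2*Q/(3*(90 + Q)) (r(Q) = -(Q + Q)/(3*(Q + (24 - 6*(-11)))) = -2*Q/(3*(Q + (24 + 66))) = -2*Q/(3*(Q + 90)) = -2*Q/(3*(90 + Q)))
r(79)*l(-20, 20) = (-2*79/(270 + 3*79))*(20*(1 - 2*(-20))) = (-2*79/(270 + 237))*(20*(1 + 40)) = (-2*79/507)*(20*41) = -2*79*1/507*820 = -158/507*820 = -129560/507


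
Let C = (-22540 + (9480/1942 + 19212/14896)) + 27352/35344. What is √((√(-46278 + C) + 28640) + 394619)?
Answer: √(62374007833673455276 + 12139442*I*√10140413486629643697)/12139442 ≈ 650.58 + 0.2016*I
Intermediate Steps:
C = -179988472484745/7987752836 (C = (-22540 + (9480*(1/1942) + 19212*(1/14896))) + 27352*(1/35344) = (-22540 + (4740/971 + 4803/3724)) + 3419/4418 = (-22540 + 22315473/3616004) + 3419/4418 = -81482414687/3616004 + 3419/4418 = -179988472484745/7987752836 ≈ -22533.)
√((√(-46278 + C) + 28640) + 394619) = √((√(-46278 - 179988472484745/7987752836) + 28640) + 394619) = √((√(-549645698229153/7987752836) + 28640) + 394619) = √((I*√10140413486629643697/12139442 + 28640) + 394619) = √((28640 + I*√10140413486629643697/12139442) + 394619) = √(423259 + I*√10140413486629643697/12139442)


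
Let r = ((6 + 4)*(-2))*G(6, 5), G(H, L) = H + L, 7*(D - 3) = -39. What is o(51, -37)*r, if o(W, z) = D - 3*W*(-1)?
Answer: -231660/7 ≈ -33094.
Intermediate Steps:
D = -18/7 (D = 3 + (⅐)*(-39) = 3 - 39/7 = -18/7 ≈ -2.5714)
o(W, z) = -18/7 + 3*W (o(W, z) = -18/7 - 3*W*(-1) = -18/7 - (-3)*W = -18/7 + 3*W)
r = -220 (r = ((6 + 4)*(-2))*(6 + 5) = (10*(-2))*11 = -20*11 = -220)
o(51, -37)*r = (-18/7 + 3*51)*(-220) = (-18/7 + 153)*(-220) = (1053/7)*(-220) = -231660/7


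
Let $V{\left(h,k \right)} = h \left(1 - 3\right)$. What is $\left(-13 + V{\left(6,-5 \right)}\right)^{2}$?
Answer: $625$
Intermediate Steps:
$V{\left(h,k \right)} = - 2 h$ ($V{\left(h,k \right)} = h \left(-2\right) = - 2 h$)
$\left(-13 + V{\left(6,-5 \right)}\right)^{2} = \left(-13 - 12\right)^{2} = \left(-25\right)^{2} = 625$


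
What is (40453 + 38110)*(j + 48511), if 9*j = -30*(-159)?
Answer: 3852808083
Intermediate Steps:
j = 530 (j = (-30*(-159))/9 = (⅑)*4770 = 530)
(40453 + 38110)*(j + 48511) = (40453 + 38110)*(530 + 48511) = 78563*49041 = 3852808083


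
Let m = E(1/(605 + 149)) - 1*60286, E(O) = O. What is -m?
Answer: 45455643/754 ≈ 60286.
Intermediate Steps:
m = -45455643/754 (m = 1/(605 + 149) - 1*60286 = 1/754 - 60286 = -45455643/754 ≈ -60286.)
-m = -1*(-45455643/754) = 45455643/754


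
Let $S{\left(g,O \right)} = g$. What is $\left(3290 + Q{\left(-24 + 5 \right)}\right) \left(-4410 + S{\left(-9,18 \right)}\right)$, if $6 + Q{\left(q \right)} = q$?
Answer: $-14428035$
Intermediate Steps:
$Q{\left(q \right)} = -6 + q$
$\left(3290 + Q{\left(-24 + 5 \right)}\right) \left(-4410 + S{\left(-9,18 \right)}\right) = \left(3290 + \left(-6 + \left(-24 + 5\right)\right)\right) \left(-4410 - 9\right) = \left(3290 - 25\right) \left(-4419\right) = 3265 \left(-4419\right) = -14428035$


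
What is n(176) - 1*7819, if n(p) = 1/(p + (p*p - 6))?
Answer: -243530573/31146 ≈ -7819.0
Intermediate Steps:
n(p) = 1/(-6 + p + p²) (n(p) = 1/(p + (p² - 6)) = 1/(p + (-6 + p²)) = 1/(-6 + p + p²))
n(176) - 1*7819 = 1/(-6 + 176 + 176²) - 1*7819 = 1/(-6 + 176 + 30976) - 7819 = 1/31146 - 7819 = -243530573/31146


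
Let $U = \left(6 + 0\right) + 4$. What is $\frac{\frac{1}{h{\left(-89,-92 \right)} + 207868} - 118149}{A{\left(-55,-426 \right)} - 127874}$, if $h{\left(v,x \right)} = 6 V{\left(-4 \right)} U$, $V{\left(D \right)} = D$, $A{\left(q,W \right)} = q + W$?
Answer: $\frac{24531040571}{26650091940} \approx 0.92049$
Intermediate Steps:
$A{\left(q,W \right)} = W + q$
$U = 10$ ($U = 6 + 4 = 10$)
$h{\left(v,x \right)} = -240$ ($h{\left(v,x \right)} = 6 \left(-4\right) 10 = \left(-24\right) 10 = -240$)
$\frac{\frac{1}{h{\left(-89,-92 \right)} + 207868} - 118149}{A{\left(-55,-426 \right)} - 127874} = \frac{\frac{1}{-240 + 207868} - 118149}{\left(-426 - 55\right) - 127874} = \frac{\frac{1}{207628} - 118149}{-481 - 127874} = \frac{\frac{1}{207628} - 118149}{-128355} = \left(- \frac{24531040571}{207628}\right) \left(- \frac{1}{128355}\right) = \frac{24531040571}{26650091940}$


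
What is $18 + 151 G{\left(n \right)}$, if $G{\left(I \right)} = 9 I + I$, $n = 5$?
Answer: $7568$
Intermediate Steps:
$G{\left(I \right)} = 10 I$
$18 + 151 G{\left(n \right)} = 18 + 151 \cdot 10 \cdot 5 = 18 + 151 \cdot 50 = 18 + 7550 = 7568$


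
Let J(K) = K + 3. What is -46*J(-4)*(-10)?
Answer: -460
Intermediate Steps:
J(K) = 3 + K
-46*J(-4)*(-10) = -46*(3 - 4)*(-10) = -46*(-1)*(-10) = 46*(-10) = -460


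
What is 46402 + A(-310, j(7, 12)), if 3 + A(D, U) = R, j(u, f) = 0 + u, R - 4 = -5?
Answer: 46398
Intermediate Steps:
R = -1 (R = 4 - 5 = -1)
j(u, f) = u
A(D, U) = -4 (A(D, U) = -3 - 1 = -4)
46402 + A(-310, j(7, 12)) = 46402 - 4 = 46398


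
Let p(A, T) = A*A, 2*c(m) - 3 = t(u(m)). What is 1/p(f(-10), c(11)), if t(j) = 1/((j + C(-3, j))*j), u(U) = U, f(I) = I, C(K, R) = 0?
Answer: 1/100 ≈ 0.010000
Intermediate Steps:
t(j) = j⁻² (t(j) = 1/((j + 0)*j) = 1/(j*j) = j⁻²)
c(m) = 3/2 + 1/(2*m²)
p(A, T) = A²
1/p(f(-10), c(11)) = 1/((-10)²) = 1/100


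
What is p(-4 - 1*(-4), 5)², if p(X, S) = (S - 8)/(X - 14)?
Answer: 9/196 ≈ 0.045918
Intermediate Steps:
p(X, S) = (-8 + S)/(-14 + X)
p(-4 - 1*(-4), 5)² = ((-8 + 5)/(-14 + (-4 - 1*(-4))))² = (-3/(-14 + (-4 + 4)))² = (-3/(-14 + 0))² = (-3/(-14))² = (-1/14*(-3))² = (3/14)² = 9/196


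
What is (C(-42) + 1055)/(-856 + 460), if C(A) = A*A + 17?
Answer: -709/99 ≈ -7.1616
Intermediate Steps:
C(A) = 17 + A² (C(A) = A² + 17 = 17 + A²)
(C(-42) + 1055)/(-856 + 460) = ((17 + (-42)²) + 1055)/(-856 + 460) = ((17 + 1764) + 1055)/(-396) = (1781 + 1055)*(-1/396) = 2836*(-1/396) = -709/99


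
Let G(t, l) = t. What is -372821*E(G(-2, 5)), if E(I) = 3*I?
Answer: 2236926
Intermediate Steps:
-372821*E(G(-2, 5)) = -1118463*(-2) = -372821*(-6) = 2236926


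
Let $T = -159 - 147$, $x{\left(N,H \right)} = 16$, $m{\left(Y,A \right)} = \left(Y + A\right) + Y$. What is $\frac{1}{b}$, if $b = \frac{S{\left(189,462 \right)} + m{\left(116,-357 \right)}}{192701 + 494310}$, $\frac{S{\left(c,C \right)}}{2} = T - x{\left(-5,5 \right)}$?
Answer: $- \frac{687011}{769} \approx -893.38$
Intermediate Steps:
$m{\left(Y,A \right)} = A + 2 Y$ ($m{\left(Y,A \right)} = \left(A + Y\right) + Y = A + 2 Y$)
$T = -306$
$S{\left(c,C \right)} = -644$ ($S{\left(c,C \right)} = 2 \left(-306 - 16\right) = 2 \left(-322\right) = -644$)
$b = - \frac{769}{687011}$ ($b = \frac{-644 + \left(-357 + 2 \cdot 116\right)}{192701 + 494310} = \frac{-644 + \left(-357 + 232\right)}{687011} = \left(-644 - 125\right) \frac{1}{687011} = \left(-769\right) \frac{1}{687011} = - \frac{769}{687011} \approx -0.0011193$)
$\frac{1}{b} = \frac{1}{- \frac{769}{687011}} = - \frac{687011}{769}$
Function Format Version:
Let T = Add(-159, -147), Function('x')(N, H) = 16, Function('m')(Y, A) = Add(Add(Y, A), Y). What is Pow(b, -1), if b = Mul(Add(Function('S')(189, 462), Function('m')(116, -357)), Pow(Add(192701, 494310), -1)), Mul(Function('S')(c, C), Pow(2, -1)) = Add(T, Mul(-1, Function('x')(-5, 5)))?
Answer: Rational(-687011, 769) ≈ -893.38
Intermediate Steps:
Function('m')(Y, A) = Add(A, Mul(2, Y)) (Function('m')(Y, A) = Add(Add(A, Y), Y) = Add(A, Mul(2, Y)))
T = -306
Function('S')(c, C) = -644 (Function('S')(c, C) = Mul(2, Add(-306, Mul(-1, 16))) = Mul(2, Add(-306, -16)) = Mul(2, -322) = -644)
b = Rational(-769, 687011) (b = Mul(Add(-644, Add(-357, Mul(2, 116))), Pow(Add(192701, 494310), -1)) = Mul(Add(-644, Add(-357, 232)), Pow(687011, -1)) = Mul(Add(-644, -125), Rational(1, 687011)) = Mul(-769, Rational(1, 687011)) = Rational(-769, 687011) ≈ -0.0011193)
Pow(b, -1) = Pow(Rational(-769, 687011), -1) = Rational(-687011, 769)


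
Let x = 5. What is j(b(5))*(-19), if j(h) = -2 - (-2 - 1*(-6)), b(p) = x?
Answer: 114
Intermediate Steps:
b(p) = 5
j(h) = -6 (j(h) = -2 - (-2 + 6) = -2 - 1*4 = -2 - 4 = -6)
j(b(5))*(-19) = -6*(-19) = 114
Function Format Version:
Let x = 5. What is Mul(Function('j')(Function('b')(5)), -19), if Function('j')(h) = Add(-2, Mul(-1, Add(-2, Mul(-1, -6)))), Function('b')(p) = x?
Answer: 114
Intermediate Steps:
Function('b')(p) = 5
Function('j')(h) = -6 (Function('j')(h) = Add(-2, Mul(-1, Add(-2, 6))) = Add(-2, Mul(-1, 4)) = Add(-2, -4) = -6)
Mul(Function('j')(Function('b')(5)), -19) = Mul(-6, -19) = 114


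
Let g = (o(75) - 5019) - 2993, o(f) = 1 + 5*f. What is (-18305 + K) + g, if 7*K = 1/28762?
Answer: -5222805293/201334 ≈ -25941.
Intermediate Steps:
K = 1/201334 (K = (⅐)/28762 = (⅐)*(1/28762) = 1/201334 ≈ 4.9669e-6)
g = -7636 (g = ((1 + 5*75) - 5019) - 2993 = ((1 + 375) - 5019) - 2993 = (376 - 5019) - 2993 = -4643 - 2993 = -7636)
(-18305 + K) + g = (-18305 + 1/201334) - 7636 = -3685418869/201334 - 7636 = -5222805293/201334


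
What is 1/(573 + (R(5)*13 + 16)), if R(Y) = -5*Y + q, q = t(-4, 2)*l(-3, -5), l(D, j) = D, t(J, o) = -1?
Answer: 1/303 ≈ 0.0033003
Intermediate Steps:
q = 3 (q = -1*(-3) = 3)
R(Y) = 3 - 5*Y (R(Y) = -5*Y + 3 = 3 - 5*Y)
1/(573 + (R(5)*13 + 16)) = 1/(573 + ((3 - 5*5)*13 + 16)) = 1/(573 + ((3 - 25)*13 + 16)) = 1/(573 + (-22*13 + 16)) = 1/(573 + (-286 + 16)) = 1/(573 - 270) = 1/303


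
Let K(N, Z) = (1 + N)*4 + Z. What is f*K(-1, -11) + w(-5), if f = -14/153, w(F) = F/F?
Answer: 307/153 ≈ 2.0065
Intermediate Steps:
w(F) = 1
K(N, Z) = 4 + Z + 4*N (K(N, Z) = (4 + 4*N) + Z = 4 + Z + 4*N)
f = -14/153 (f = -14*1/153 = -14/153 ≈ -0.091503)
f*K(-1, -11) + w(-5) = -14*(4 - 11 + 4*(-1))/153 + 1 = -14*(4 - 11 - 4)/153 + 1 = -14/153*(-11) + 1 = 154/153 + 1 = 307/153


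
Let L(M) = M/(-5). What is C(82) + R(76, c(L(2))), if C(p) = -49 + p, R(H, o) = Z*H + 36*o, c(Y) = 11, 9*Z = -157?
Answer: -8071/9 ≈ -896.78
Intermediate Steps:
L(M) = -M/5 (L(M) = M*(-⅕) = -M/5)
Z = -157/9 (Z = (⅑)*(-157) = -157/9 ≈ -17.444)
R(H, o) = 36*o - 157*H/9 (R(H, o) = -157*H/9 + 36*o = 36*o - 157*H/9)
C(82) + R(76, c(L(2))) = (-49 + 82) + (36*11 - 157/9*76) = 33 + (396 - 11932/9) = 33 - 8368/9 = -8071/9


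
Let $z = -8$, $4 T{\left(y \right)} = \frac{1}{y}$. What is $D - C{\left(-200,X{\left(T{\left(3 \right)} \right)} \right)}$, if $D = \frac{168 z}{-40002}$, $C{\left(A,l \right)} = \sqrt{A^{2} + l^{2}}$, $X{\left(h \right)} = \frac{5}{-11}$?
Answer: $\frac{224}{6667} - \frac{5 \sqrt{193601}}{11} \approx -199.97$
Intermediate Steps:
$T{\left(y \right)} = \frac{1}{4 y}$
$X{\left(h \right)} = - \frac{5}{11}$ ($X{\left(h \right)} = 5 \left(- \frac{1}{11}\right) = - \frac{5}{11}$)
$D = \frac{224}{6667}$ ($D = \frac{168 \left(-8\right)}{-40002} = \left(-1344\right) \left(- \frac{1}{40002}\right) = \frac{224}{6667} \approx 0.033598$)
$D - C{\left(-200,X{\left(T{\left(3 \right)} \right)} \right)} = \frac{224}{6667} - \sqrt{\left(-200\right)^{2} + \left(- \frac{5}{11}\right)^{2}} = \frac{224}{6667} - \sqrt{40000 + \frac{25}{121}} = \frac{224}{6667} - \sqrt{\frac{4840025}{121}} = \frac{224}{6667} - \frac{5 \sqrt{193601}}{11}$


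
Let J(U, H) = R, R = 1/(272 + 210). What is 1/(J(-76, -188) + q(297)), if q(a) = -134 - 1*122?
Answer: -482/123391 ≈ -0.0039063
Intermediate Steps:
q(a) = -256 (q(a) = -134 - 122 = -256)
R = 1/482 ≈ 0.0020747
J(U, H) = 1/482
1/(J(-76, -188) + q(297)) = 1/(1/482 - 256) = 1/(-123391/482) = -482/123391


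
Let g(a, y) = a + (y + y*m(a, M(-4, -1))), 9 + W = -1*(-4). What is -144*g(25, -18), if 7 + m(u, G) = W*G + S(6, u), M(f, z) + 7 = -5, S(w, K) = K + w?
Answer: 216720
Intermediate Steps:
W = -5 (W = -9 - 1*(-4) = -9 + 4 = -5)
M(f, z) = -12 (M(f, z) = -7 - 5 = -12)
m(u, G) = -1 + u - 5*G (m(u, G) = -7 + (-5*G + (u + 6)) = -7 + (-5*G + (6 + u)) = -7 + (6 + u - 5*G) = -1 + u - 5*G)
g(a, y) = a + y + y*(59 + a) (g(a, y) = a + (y + y*(-1 + a - 5*(-12))) = a + (y + y*(-1 + a + 60)) = a + (y + y*(59 + a)) = a + y + y*(59 + a))
-144*g(25, -18) = -144*(25 - 18 - 18*(59 + 25)) = -144*(25 - 18 - 18*84) = -144*(25 - 18 - 1512) = -144*(-1505) = 216720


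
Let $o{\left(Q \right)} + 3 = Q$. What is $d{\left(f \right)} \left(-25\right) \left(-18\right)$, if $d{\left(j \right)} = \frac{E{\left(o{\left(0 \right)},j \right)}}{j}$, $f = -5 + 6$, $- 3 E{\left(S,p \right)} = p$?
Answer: $-150$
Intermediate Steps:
$o{\left(Q \right)} = -3 + Q$
$E{\left(S,p \right)} = - \frac{p}{3}$
$f = 1$
$d{\left(j \right)} = - \frac{1}{3}$ ($d{\left(j \right)} = \frac{\left(- \frac{1}{3}\right) j}{j} = - \frac{1}{3}$)
$d{\left(f \right)} \left(-25\right) \left(-18\right) = \left(- \frac{1}{3}\right) \left(-25\right) \left(-18\right) = \frac{25}{3} \left(-18\right) = -150$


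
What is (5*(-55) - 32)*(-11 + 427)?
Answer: -127712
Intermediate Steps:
(5*(-55) - 32)*(-11 + 427) = (-275 - 32)*416 = -307*416 = -127712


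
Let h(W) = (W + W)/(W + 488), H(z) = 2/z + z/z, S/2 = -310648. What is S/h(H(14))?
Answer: -132957344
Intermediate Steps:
S = -621296 (S = 2*(-310648) = -621296)
H(z) = 1 + 2/z (H(z) = 2/z + 1 = 1 + 2/z)
h(W) = 2*W/(488 + W) (h(W) = (2*W)/(488 + W) = 2*W/(488 + W))
S/h(H(14)) = -621296*7*(488 + (2 + 14)/14)/(2 + 14) = -621296/(2*((1/14)*16)/(488 + (1/14)*16)) = -621296/(2*(8/7)/(488 + 8/7)) = -621296/(2*(8/7)/(3424/7)) = -621296/(2*(8/7)*(7/3424)) = -621296/1/214 = -621296*214 = -132957344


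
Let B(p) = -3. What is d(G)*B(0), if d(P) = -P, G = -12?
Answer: -36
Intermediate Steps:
d(G)*B(0) = -1*(-12)*(-3) = 12*(-3) = -36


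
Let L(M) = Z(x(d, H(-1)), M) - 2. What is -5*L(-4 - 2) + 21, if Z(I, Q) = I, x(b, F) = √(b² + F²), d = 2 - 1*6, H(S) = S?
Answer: 31 - 5*√17 ≈ 10.384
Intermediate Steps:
d = -4 (d = 2 - 6 = -4)
x(b, F) = √(F² + b²)
L(M) = -2 + √17 (L(M) = √((-1)² + (-4)²) - 2 = √(1 + 16) - 2 = √17 - 2 = -2 + √17)
-5*L(-4 - 2) + 21 = -5*(-2 + √17) + 21 = (10 - 5*√17) + 21 = 31 - 5*√17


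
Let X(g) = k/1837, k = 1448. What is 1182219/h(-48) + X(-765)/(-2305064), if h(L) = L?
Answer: -208582965400329/8468805136 ≈ -24630.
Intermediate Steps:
X(g) = 1448/1837
1182219/h(-48) + X(-765)/(-2305064) = 1182219/(-48) + (1448/1837)/(-2305064) = 1182219*(-1/48) + (1448/1837)*(-1/2305064) = -394073/16 - 181/529300321 = -208582965400329/8468805136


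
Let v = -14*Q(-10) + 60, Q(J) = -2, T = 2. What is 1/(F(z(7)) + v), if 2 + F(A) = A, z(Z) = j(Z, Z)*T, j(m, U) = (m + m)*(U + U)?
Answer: 1/478 ≈ 0.0020920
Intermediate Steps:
j(m, U) = 4*U*m (j(m, U) = (2*m)*(2*U) = 4*U*m)
z(Z) = 8*Z**2 (z(Z) = (4*Z*Z)*2 = (4*Z**2)*2 = 8*Z**2)
F(A) = -2 + A
v = 88 (v = -14*(-2) + 60 = 28 + 60 = 88)
1/(F(z(7)) + v) = 1/((-2 + 8*7**2) + 88) = 1/((-2 + 8*49) + 88) = 1/((-2 + 392) + 88) = 1/(390 + 88) = 1/478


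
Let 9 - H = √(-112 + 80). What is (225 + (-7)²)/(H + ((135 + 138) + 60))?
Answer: 23427/29249 + 274*I*√2/29249 ≈ 0.80095 + 0.013248*I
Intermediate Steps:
H = 9 - 4*I*√2 (H = 9 - √(-112 + 80) = 9 - √(-32) = 9 - 4*I*√2 ≈ 9.0 - 5.6569*I)
(225 + (-7)²)/(H + ((135 + 138) + 60)) = (225 + (-7)²)/((9 - 4*I*√2) + ((135 + 138) + 60)) = (225 + 49)/((9 - 4*I*√2) + (273 + 60)) = 274/((9 - 4*I*√2) + 333) = 274/(342 - 4*I*√2)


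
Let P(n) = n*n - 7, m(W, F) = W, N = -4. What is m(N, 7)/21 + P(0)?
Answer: -151/21 ≈ -7.1905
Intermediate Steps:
P(n) = -7 + n**2 (P(n) = n**2 - 7 = -7 + n**2)
m(N, 7)/21 + P(0) = -4/21 + (-7 + 0**2) = -4*1/21 + (-7 + 0) = -4/21 - 7 = -151/21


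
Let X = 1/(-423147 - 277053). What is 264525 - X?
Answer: 185220405001/700200 ≈ 2.6453e+5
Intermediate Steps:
X = -1/700200 (X = 1/(-700200) = -1/700200 ≈ -1.4282e-6)
264525 - X = 264525 - 1*(-1/700200) = 264525 + 1/700200 = 185220405001/700200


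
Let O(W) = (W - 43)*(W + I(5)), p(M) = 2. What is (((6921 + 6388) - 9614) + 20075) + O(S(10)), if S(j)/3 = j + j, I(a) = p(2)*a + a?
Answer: 25045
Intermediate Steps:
I(a) = 3*a (I(a) = 2*a + a = 3*a)
S(j) = 6*j (S(j) = 3*(j + j) = 3*(2*j) = 6*j)
O(W) = (-43 + W)*(15 + W) (O(W) = (W - 43)*(W + 3*5) = (-43 + W)*(W + 15) = (-43 + W)*(15 + W))
(((6921 + 6388) - 9614) + 20075) + O(S(10)) = (((6921 + 6388) - 9614) + 20075) + (-645 + (6*10)² - 168*10) = ((13309 - 9614) + 20075) + (-645 + 60² - 28*60) = (3695 + 20075) + (-645 + 3600 - 1680) = 23770 + 1275 = 25045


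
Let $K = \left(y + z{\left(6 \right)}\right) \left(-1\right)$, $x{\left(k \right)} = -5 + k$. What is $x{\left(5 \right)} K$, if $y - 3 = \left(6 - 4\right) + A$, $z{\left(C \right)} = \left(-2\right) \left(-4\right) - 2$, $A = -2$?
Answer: $0$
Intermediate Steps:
$z{\left(C \right)} = 6$ ($z{\left(C \right)} = 8 - 2 = 6$)
$y = 3$ ($y = 3 + \left(\left(6 - 4\right) - 2\right) = 3 + \left(2 - 2\right) = 3 + 0 = 3$)
$K = -9$ ($K = \left(3 + 6\right) \left(-1\right) = 9 \left(-1\right) = -9$)
$x{\left(5 \right)} K = \left(-5 + 5\right) \left(-9\right) = 0 \left(-9\right) = 0$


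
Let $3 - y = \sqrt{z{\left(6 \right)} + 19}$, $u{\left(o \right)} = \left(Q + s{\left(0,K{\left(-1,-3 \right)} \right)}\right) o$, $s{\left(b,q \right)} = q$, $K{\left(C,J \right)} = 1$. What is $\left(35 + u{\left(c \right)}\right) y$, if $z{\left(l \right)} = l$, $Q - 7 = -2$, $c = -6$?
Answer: $2$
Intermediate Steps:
$Q = 5$ ($Q = 7 - 2 = 5$)
$u{\left(o \right)} = 6 o$ ($u{\left(o \right)} = \left(5 + 1\right) o = 6 o$)
$y = -2$ ($y = 3 - \sqrt{6 + 19} = 3 - \sqrt{25} = 3 - 5 = -2$)
$\left(35 + u{\left(c \right)}\right) y = \left(35 + 6 \left(-6\right)\right) \left(-2\right) = \left(35 - 36\right) \left(-2\right) = \left(-1\right) \left(-2\right) = 2$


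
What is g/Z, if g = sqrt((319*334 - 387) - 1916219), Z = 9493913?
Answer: 14*I*sqrt(9235)/9493913 ≈ 0.00014171*I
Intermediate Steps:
g = 14*I*sqrt(9235) (g = sqrt((106546 - 387) - 1916219) = sqrt(106159 - 1916219) = sqrt(-1810060) = 14*I*sqrt(9235) ≈ 1345.4*I)
g/Z = (14*I*sqrt(9235))/9493913 = (14*I*sqrt(9235))*(1/9493913) = 14*I*sqrt(9235)/9493913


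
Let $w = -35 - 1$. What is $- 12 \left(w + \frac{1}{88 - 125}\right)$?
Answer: $\frac{15996}{37} \approx 432.32$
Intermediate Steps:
$w = -36$ ($w = -35 - 1 = -36$)
$- 12 \left(w + \frac{1}{88 - 125}\right) = - 12 \left(-36 + \frac{1}{88 - 125}\right) = - 12 \left(-36 + \frac{1}{-37}\right) = - 12 \left(-36 - \frac{1}{37}\right) = \left(-12\right) \left(- \frac{1333}{37}\right) = \frac{15996}{37}$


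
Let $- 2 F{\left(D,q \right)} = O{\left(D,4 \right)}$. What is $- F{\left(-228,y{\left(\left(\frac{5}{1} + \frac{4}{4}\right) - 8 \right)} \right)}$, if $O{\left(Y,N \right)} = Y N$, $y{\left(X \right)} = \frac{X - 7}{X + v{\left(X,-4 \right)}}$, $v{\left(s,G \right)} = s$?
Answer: $-456$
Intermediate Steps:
$y{\left(X \right)} = \frac{-7 + X}{2 X}$ ($y{\left(X \right)} = \frac{X - 7}{X + X} = \frac{-7 + X}{2 X}$)
$O{\left(Y,N \right)} = N Y$
$F{\left(D,q \right)} = - 2 D$ ($F{\left(D,q \right)} = - \frac{4 D}{2} = - 2 D$)
$- F{\left(-228,y{\left(\left(\frac{5}{1} + \frac{4}{4}\right) - 8 \right)} \right)} = - \left(-2\right) \left(-228\right) = \left(-1\right) 456 = -456$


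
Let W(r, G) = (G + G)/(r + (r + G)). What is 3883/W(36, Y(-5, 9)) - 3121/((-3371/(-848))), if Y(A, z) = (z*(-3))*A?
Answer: 221662399/101130 ≈ 2191.9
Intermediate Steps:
Y(A, z) = -3*A*z (Y(A, z) = (-3*z)*A = -3*A*z)
W(r, G) = 2*G/(G + 2*r) (W(r, G) = (2*G)/(r + (G + r)) = (2*G)/(G + 2*r) = 2*G/(G + 2*r))
3883/W(36, Y(-5, 9)) - 3121/((-3371/(-848))) = 3883/((2*(-3*(-5)*9)/(-3*(-5)*9 + 2*36))) - 3121/((-3371/(-848))) = 3883/((2*135/(135 + 72))) - 3121/((-3371*(-1/848))) = 3883/((2*135/207)) - 3121/3371/848 = 3883/((2*135*(1/207))) - 3121*848/3371 = 3883/(30/23) - 2646608/3371 = 3883*(23/30) - 2646608/3371 = 89309/30 - 2646608/3371 = 221662399/101130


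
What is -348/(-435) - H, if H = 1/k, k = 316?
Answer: 1259/1580 ≈ 0.79683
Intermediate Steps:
H = 1/316 ≈ 0.0031646
-348/(-435) - H = -348/(-435) - 1*1/316 = -348*(-1/435) - 1/316 = ⅘ - 1/316 = 1259/1580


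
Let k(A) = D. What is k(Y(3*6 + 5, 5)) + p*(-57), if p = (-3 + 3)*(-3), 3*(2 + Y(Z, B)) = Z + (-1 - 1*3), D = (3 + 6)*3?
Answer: 27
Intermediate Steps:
D = 27 (D = 9*3 = 27)
Y(Z, B) = -10/3 + Z/3 (Y(Z, B) = -2 + (Z + (-1 - 1*3))/3 = -2 + (Z + (-1 - 3))/3 = -2 + (Z - 4)/3 = -2 + (-4 + Z)/3 = -2 + (-4/3 + Z/3) = -10/3 + Z/3)
k(A) = 27
p = 0 (p = 0*(-3) = 0)
k(Y(3*6 + 5, 5)) + p*(-57) = 27 + 0*(-57) = 27 + 0 = 27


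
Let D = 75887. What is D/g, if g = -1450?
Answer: -75887/1450 ≈ -52.336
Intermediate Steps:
D/g = 75887/(-1450) = 75887*(-1/1450) = -75887/1450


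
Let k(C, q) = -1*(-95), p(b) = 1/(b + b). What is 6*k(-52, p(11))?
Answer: 570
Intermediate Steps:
p(b) = 1/(2*b)
k(C, q) = 95
6*k(-52, p(11)) = 6*95 = 570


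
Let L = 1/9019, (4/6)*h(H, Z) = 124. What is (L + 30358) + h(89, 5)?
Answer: 275476337/9019 ≈ 30544.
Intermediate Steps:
h(H, Z) = 186 (h(H, Z) = (3/2)*124 = 186)
L = 1/9019 ≈ 0.00011088
(L + 30358) + h(89, 5) = (1/9019 + 30358) + 186 = 273798803/9019 + 186 = 275476337/9019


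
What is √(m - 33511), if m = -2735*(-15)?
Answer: 17*√26 ≈ 86.683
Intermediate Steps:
m = 41025
√(m - 33511) = √(41025 - 33511) = √7514 = 17*√26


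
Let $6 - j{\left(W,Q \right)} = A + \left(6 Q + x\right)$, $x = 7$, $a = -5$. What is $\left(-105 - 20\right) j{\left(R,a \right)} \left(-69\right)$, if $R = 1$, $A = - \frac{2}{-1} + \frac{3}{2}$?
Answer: $\frac{439875}{2} \approx 2.1994 \cdot 10^{5}$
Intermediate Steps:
$A = \frac{7}{2}$ ($A = \left(-2\right) \left(-1\right) + 3 \cdot \frac{1}{2} = 2 + \frac{3}{2} = \frac{7}{2} \approx 3.5$)
$j{\left(W,Q \right)} = - \frac{9}{2} - 6 Q$ ($j{\left(W,Q \right)} = 6 - \left(\frac{7}{2} + \left(6 Q + 7\right)\right) = 6 - \left(\frac{7}{2} + \left(7 + 6 Q\right)\right) = 6 - \left(\frac{21}{2} + 6 Q\right) = - \frac{9}{2} - 6 Q$)
$\left(-105 - 20\right) j{\left(R,a \right)} \left(-69\right) = \left(-105 - 20\right) \left(- \frac{9}{2} - -30\right) \left(-69\right) = \left(-105 - 20\right) \left(- \frac{9}{2} + 30\right) \left(-69\right) = \left(-125\right) \frac{51}{2} \left(-69\right) = \left(- \frac{6375}{2}\right) \left(-69\right) = \frac{439875}{2}$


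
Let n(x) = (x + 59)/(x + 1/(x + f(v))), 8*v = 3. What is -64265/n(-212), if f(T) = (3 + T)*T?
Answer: -183753428620/2063511 ≈ -89049.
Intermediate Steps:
v = 3/8 (v = (⅛)*3 = 3/8 ≈ 0.37500)
f(T) = T*(3 + T)
n(x) = (59 + x)/(x + 1/(81/64 + x)) (n(x) = (x + 59)/(x + 1/(x + 3*(3 + 3/8)/8)) = (59 + x)/(x + 1/(x + (3/8)*(27/8))) = (59 + x)/(x + 1/(x + 81/64)) = (59 + x)/(x + 1/(81/64 + x)))
-64265/n(-212) = -64265*(64 + 64*(-212)² + 81*(-212))/(4779 + 64*(-212)² + 3857*(-212)) = -64265*(64 + 64*44944 - 17172)/(4779 + 64*44944 - 817684) = -64265*(64 + 2876416 - 17172)/(4779 + 2876416 - 817684) = -64265/(2063511/2859308) = -64265/((1/2859308)*2063511) = -64265/2063511/2859308 = -64265*2859308/2063511 = -183753428620/2063511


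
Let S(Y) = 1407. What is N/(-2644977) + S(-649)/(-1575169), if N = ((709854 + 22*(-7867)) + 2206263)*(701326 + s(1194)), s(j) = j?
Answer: -3035417719082535479/4166285776113 ≈ -7.2857e+5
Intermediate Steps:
N = 1927042568360 (N = ((709854 + 22*(-7867)) + 2206263)*(701326 + 1194) = ((709854 - 173074) + 2206263)*702520 = (536780 + 2206263)*702520 = 2743043*702520 = 1927042568360)
N/(-2644977) + S(-649)/(-1575169) = 1927042568360/(-2644977) + 1407/(-1575169) = 1927042568360*(-1/2644977) + 1407*(-1/1575169) = -1927042568360/2644977 - 1407/1575169 = -3035417719082535479/4166285776113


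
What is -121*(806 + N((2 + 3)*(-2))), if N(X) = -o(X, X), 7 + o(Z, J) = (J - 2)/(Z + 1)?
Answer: -294635/3 ≈ -98212.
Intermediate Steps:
o(Z, J) = -7 + (-2 + J)/(1 + Z) (o(Z, J) = -7 + (J - 2)/(Z + 1) = -7 + (-2 + J)/(1 + Z))
N(X) = -(-9 - 6*X)/(1 + X) (N(X) = -(-9 + X - 7*X)/(1 + X) = -(-9 - 6*X)/(1 + X))
-121*(806 + N((2 + 3)*(-2))) = -121*(806 + 3*(3 + 2*((2 + 3)*(-2)))/(1 + (2 + 3)*(-2))) = -121*(806 + 3*(3 + 2*(5*(-2)))/(1 + 5*(-2))) = -121*(806 + 3*(3 + 2*(-10))/(1 - 10)) = -121*(806 + 3*(3 - 20)/(-9)) = -121*(806 + 3*(-1/9)*(-17)) = -121*(806 + 17/3) = -121*2435/3 = -294635/3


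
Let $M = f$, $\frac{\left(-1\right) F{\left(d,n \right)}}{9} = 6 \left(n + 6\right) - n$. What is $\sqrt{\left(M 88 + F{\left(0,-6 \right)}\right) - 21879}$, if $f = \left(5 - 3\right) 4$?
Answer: $i \sqrt{21229} \approx 145.7 i$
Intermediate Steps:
$f = 8$ ($f = 2 \cdot 4 = 8$)
$F{\left(d,n \right)} = -324 - 45 n$ ($F{\left(d,n \right)} = - 9 \left(6 \left(n + 6\right) - n\right) = - 9 \left(6 \left(6 + n\right) - n\right) = - 9 \left(\left(36 + 6 n\right) - n\right) = - 9 \left(36 + 5 n\right) = -324 - 45 n$)
$M = 8$
$\sqrt{\left(M 88 + F{\left(0,-6 \right)}\right) - 21879} = \sqrt{\left(8 \cdot 88 - 54\right) - 21879} = \sqrt{\left(704 + \left(-324 + 270\right)\right) - 21879} = \sqrt{\left(704 - 54\right) - 21879} = \sqrt{650 - 21879} = \sqrt{-21229} = i \sqrt{21229}$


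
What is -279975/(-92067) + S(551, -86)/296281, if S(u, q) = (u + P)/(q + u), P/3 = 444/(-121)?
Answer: 1555753129834696/511593316520385 ≈ 3.0410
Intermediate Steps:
P = -1332/121 (P = 3*(444/(-121)) = 3*(444*(-1/121)) = 3*(-444/121) = -1332/121 ≈ -11.008)
S(u, q) = (-1332/121 + u)/(q + u) (S(u, q) = (u - 1332/121)/(q + u) = (-1332/121 + u)/(q + u))
-279975/(-92067) + S(551, -86)/296281 = -279975/(-92067) + ((-1332/121 + 551)/(-86 + 551))/296281 = -279975*(-1/92067) + ((65339/121)/465)*(1/296281) = 93325/30689 + ((1/465)*(65339/121))*(1/296281) = 93325/30689 + (65339/56265)*(1/296281) = 93325/30689 + 65339/16670250465 = 1555753129834696/511593316520385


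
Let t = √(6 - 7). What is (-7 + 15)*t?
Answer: 8*I ≈ 8.0*I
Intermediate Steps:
t = I (t = √(-1) = I ≈ 1.0*I)
(-7 + 15)*t = (-7 + 15)*I = 8*I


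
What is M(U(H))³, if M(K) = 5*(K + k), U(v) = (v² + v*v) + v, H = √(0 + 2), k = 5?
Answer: 97875 + 30625*√2 ≈ 1.4119e+5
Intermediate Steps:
H = √2 ≈ 1.4142
U(v) = v + 2*v² (U(v) = (v² + v²) + v = 2*v² + v = v + 2*v²)
M(K) = 25 + 5*K (M(K) = 5*(K + 5) = 5*(5 + K) = 25 + 5*K)
M(U(H))³ = (25 + 5*(√2*(1 + 2*√2)))³ = (25 + 5*√2*(1 + 2*√2))³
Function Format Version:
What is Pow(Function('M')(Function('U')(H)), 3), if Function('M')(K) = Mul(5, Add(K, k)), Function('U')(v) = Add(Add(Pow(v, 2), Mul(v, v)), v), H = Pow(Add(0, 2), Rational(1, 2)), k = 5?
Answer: Add(97875, Mul(30625, Pow(2, Rational(1, 2)))) ≈ 1.4119e+5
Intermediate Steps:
H = Pow(2, Rational(1, 2)) ≈ 1.4142
Function('U')(v) = Add(v, Mul(2, Pow(v, 2))) (Function('U')(v) = Add(Add(Pow(v, 2), Pow(v, 2)), v) = Add(Mul(2, Pow(v, 2)), v) = Add(v, Mul(2, Pow(v, 2))))
Function('M')(K) = Add(25, Mul(5, K)) (Function('M')(K) = Mul(5, Add(K, 5)) = Mul(5, Add(5, K)) = Add(25, Mul(5, K)))
Pow(Function('M')(Function('U')(H)), 3) = Pow(Add(25, Mul(5, Mul(Pow(2, Rational(1, 2)), Add(1, Mul(2, Pow(2, Rational(1, 2))))))), 3) = Pow(Add(25, Mul(5, Pow(2, Rational(1, 2)), Add(1, Mul(2, Pow(2, Rational(1, 2)))))), 3)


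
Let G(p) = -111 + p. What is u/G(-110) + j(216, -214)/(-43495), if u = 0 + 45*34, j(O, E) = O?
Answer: -3917358/565435 ≈ -6.9280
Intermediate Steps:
u = 1530 (u = 0 + 1530 = 1530)
u/G(-110) + j(216, -214)/(-43495) = 1530/(-111 - 110) + 216/(-43495) = 1530/(-221) + 216*(-1/43495) = 1530*(-1/221) - 216/43495 = -90/13 - 216/43495 = -3917358/565435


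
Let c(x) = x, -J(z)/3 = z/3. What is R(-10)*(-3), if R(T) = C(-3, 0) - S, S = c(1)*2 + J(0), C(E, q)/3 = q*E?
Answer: 6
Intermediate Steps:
C(E, q) = 3*E*q (C(E, q) = 3*(q*E) = 3*(E*q) = 3*E*q)
J(z) = -z (J(z) = -3*z/3 = -z)
S = 2 (S = 1*2 - 1*0 = 2 + 0 = 2)
R(T) = -2 (R(T) = 3*(-3)*0 - 1*2 = 0 - 2 = -2)
R(-10)*(-3) = -2*(-3) = 6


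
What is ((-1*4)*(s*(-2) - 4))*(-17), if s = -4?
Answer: 272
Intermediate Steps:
((-1*4)*(s*(-2) - 4))*(-17) = ((-1*4)*(-4*(-2) - 4))*(-17) = -4*(8 - 4)*(-17) = -4*4*(-17) = -16*(-17) = 272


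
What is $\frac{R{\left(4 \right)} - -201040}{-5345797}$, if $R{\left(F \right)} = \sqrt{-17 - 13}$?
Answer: $- \frac{201040}{5345797} - \frac{i \sqrt{30}}{5345797} \approx -0.037607 - 1.0246 \cdot 10^{-6} i$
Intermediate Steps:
$R{\left(F \right)} = i \sqrt{30}$ ($R{\left(F \right)} = \sqrt{-30} = i \sqrt{30}$)
$\frac{R{\left(4 \right)} - -201040}{-5345797} = \frac{i \sqrt{30} - -201040}{-5345797} = \left(i \sqrt{30} + 201040\right) \left(- \frac{1}{5345797}\right) = \left(201040 + i \sqrt{30}\right) \left(- \frac{1}{5345797}\right) = - \frac{201040}{5345797} - \frac{i \sqrt{30}}{5345797}$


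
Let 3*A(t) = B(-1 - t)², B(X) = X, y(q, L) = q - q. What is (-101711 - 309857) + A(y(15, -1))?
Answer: -1234703/3 ≈ -4.1157e+5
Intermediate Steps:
y(q, L) = 0
A(t) = (-1 - t)²/3
(-101711 - 309857) + A(y(15, -1)) = (-101711 - 309857) + (1 + 0)²/3 = -411568 + (⅓)*1² = -411568 + (⅓)*1 = -411568 + ⅓ = -1234703/3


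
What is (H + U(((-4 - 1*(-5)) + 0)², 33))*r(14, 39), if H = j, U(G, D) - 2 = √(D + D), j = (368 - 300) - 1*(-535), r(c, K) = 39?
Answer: 23595 + 39*√66 ≈ 23912.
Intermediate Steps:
j = 603 (j = 68 + 535 = 603)
U(G, D) = 2 + √2*√D (U(G, D) = 2 + √(D + D) = 2 + √(2*D) = 2 + √2*√D)
H = 603
(H + U(((-4 - 1*(-5)) + 0)², 33))*r(14, 39) = (603 + (2 + √2*√33))*39 = (603 + (2 + √66))*39 = (605 + √66)*39 = 23595 + 39*√66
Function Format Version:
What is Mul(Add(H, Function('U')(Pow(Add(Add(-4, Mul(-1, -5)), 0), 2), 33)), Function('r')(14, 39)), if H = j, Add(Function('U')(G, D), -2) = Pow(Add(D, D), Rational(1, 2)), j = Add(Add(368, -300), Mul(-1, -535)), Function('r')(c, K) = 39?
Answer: Add(23595, Mul(39, Pow(66, Rational(1, 2)))) ≈ 23912.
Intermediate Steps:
j = 603 (j = Add(68, 535) = 603)
Function('U')(G, D) = Add(2, Mul(Pow(2, Rational(1, 2)), Pow(D, Rational(1, 2)))) (Function('U')(G, D) = Add(2, Pow(Add(D, D), Rational(1, 2))) = Add(2, Pow(Mul(2, D), Rational(1, 2))) = Add(2, Mul(Pow(2, Rational(1, 2)), Pow(D, Rational(1, 2)))))
H = 603
Mul(Add(H, Function('U')(Pow(Add(Add(-4, Mul(-1, -5)), 0), 2), 33)), Function('r')(14, 39)) = Mul(Add(603, Add(2, Mul(Pow(2, Rational(1, 2)), Pow(33, Rational(1, 2))))), 39) = Mul(Add(603, Add(2, Pow(66, Rational(1, 2)))), 39) = Mul(Add(605, Pow(66, Rational(1, 2))), 39) = Add(23595, Mul(39, Pow(66, Rational(1, 2))))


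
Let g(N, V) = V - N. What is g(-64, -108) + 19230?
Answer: 19186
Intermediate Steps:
g(-64, -108) + 19230 = (-108 - 1*(-64)) + 19230 = (-108 + 64) + 19230 = -44 + 19230 = 19186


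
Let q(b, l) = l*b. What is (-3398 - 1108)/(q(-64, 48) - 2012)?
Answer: 2253/2542 ≈ 0.88631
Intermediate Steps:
q(b, l) = b*l
(-3398 - 1108)/(q(-64, 48) - 2012) = (-3398 - 1108)/(-64*48 - 2012) = -4506/(-3072 - 2012) = -4506/(-5084) = -4506*(-1/5084) = 2253/2542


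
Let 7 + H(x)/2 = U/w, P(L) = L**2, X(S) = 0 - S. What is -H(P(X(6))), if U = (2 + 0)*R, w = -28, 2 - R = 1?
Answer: 99/7 ≈ 14.143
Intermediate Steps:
X(S) = -S
R = 1 (R = 2 - 1*1 = 2 - 1 = 1)
U = 2 (U = (2 + 0)*1 = 2*1 = 2)
H(x) = -99/7 (H(x) = -14 + 2*(2/(-28)) = -14 + 2*(2*(-1/28)) = -14 + 2*(-1/14) = -14 - 1/7 = -99/7)
-H(P(X(6))) = -1*(-99/7) = 99/7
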